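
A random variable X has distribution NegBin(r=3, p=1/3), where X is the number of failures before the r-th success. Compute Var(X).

For X ~ NegBin(r=3, p=1/3), where X is the number of failures before the r-th success:
Var(X) = 18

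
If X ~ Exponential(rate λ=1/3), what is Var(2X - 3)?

For X ~ Exponential(rate λ=1/3):
Var(X) = 9
Var(2X - 3) = (2)² × Var(X) = 4 × 9 = 36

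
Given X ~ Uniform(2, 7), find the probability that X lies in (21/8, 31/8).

P(21/8 < X < 31/8) = ∫_{21/8}^{31/8} f(x) dx
where f(x) = \frac{1}{5}
= \frac{1}{4}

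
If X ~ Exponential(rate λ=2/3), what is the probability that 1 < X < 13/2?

P(1 < X < 13/2) = ∫_{1}^{13/2} f(x) dx
where f(x) = \frac{2 e^{- \frac{2 x}{3}}}{3}
= - \frac{1 - e^{\frac{11}{3}}}{e^{\frac{13}{3}}}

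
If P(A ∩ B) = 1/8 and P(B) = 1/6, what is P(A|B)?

P(A|B) = P(A ∩ B) / P(B)
= (1/8) / (1/6)
= 3/4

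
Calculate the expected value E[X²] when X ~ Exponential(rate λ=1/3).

Using the identity E[X²] = Var(X) + (E[X])²:
E[X] = 3
Var(X) = 9
E[X²] = 9 + (3)²
= 18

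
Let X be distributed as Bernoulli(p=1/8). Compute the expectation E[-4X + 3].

For X ~ Bernoulli(p=1/8):
E[X] = \frac{1}{8}
E[-4X + 3] = -4 × E[X] + 3 = \frac{5}{2}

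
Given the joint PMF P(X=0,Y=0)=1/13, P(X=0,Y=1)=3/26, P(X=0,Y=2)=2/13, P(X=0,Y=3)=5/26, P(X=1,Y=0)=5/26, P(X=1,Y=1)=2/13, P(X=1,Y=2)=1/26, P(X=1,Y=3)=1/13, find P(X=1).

P(X=1) = P(X=1,Y=0) + P(X=1,Y=1) + P(X=1,Y=2) + P(X=1,Y=3)
= 5/26 + 2/13 + 1/26 + 1/13
= 6/13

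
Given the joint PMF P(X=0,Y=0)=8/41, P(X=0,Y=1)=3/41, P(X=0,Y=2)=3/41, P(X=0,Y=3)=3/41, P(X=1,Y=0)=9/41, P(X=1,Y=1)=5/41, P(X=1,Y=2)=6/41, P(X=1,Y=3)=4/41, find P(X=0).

P(X=0) = P(X=0,Y=0) + P(X=0,Y=1) + P(X=0,Y=2) + P(X=0,Y=3)
= 8/41 + 3/41 + 3/41 + 3/41
= 17/41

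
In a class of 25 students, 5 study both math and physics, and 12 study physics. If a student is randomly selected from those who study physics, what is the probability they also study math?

P(A ∩ B) = 5/25 = 1/5
P(B) = 12/25
P(A|B) = P(A ∩ B) / P(B) = (1/5) / (12/25) = 5/12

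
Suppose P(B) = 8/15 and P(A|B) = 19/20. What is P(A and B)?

By definition, P(A|B) = P(A ∩ B) / P(B)
So P(A ∩ B) = P(A|B) × P(B)
= 19/20 × 8/15
= 38/75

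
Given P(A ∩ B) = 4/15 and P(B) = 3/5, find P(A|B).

P(A|B) = P(A ∩ B) / P(B)
= (4/15) / (3/5)
= 4/9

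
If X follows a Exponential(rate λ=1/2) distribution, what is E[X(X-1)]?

E[X(X-1)] = E[X² - X] = E[X²] - E[X]
E[X] = 2
E[X²] = Var(X) + (E[X])² = 4 + (2)² = 8
E[X(X-1)] = 8 - 2 = 6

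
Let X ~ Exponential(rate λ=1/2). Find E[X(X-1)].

E[X(X-1)] = E[X² - X] = E[X²] - E[X]
E[X] = 2
E[X²] = Var(X) + (E[X])² = 4 + (2)² = 8
E[X(X-1)] = 8 - 2 = 6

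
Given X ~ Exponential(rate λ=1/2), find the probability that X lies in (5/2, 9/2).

P(5/2 < X < 9/2) = ∫_{5/2}^{9/2} f(x) dx
where f(x) = \frac{e^{- \frac{x}{2}}}{2}
= - \frac{1 - e}{e^{\frac{9}{4}}}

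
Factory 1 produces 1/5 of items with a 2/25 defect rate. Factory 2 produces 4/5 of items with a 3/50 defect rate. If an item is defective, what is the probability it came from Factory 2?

Using Bayes' theorem:
P(F1) = 1/5, P(D|F1) = 2/25
P(F2) = 4/5, P(D|F2) = 3/50
P(D) = P(D|F1)P(F1) + P(D|F2)P(F2)
     = \frac{8}{125}
P(F2|D) = P(D|F2)P(F2) / P(D)
= \frac{3}{4}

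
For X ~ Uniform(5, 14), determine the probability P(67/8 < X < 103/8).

P(67/8 < X < 103/8) = ∫_{67/8}^{103/8} f(x) dx
where f(x) = \frac{1}{9}
= \frac{1}{2}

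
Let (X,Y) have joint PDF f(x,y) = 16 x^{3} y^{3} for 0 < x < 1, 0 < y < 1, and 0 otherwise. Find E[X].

E[X] = ∫_0^1 ∫_0^1 x × f(x,y) dy dx
= ∫_0^1 ∫_0^1 x × (16 x^{3} y^{3}) dy dx
= \frac{4}{5}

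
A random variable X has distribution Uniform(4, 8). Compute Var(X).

For X ~ Uniform(4, 8):
Var(X) = \frac{4}{3}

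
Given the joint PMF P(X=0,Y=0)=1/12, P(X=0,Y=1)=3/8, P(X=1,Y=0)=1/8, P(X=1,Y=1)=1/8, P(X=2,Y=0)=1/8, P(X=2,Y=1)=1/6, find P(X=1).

P(X=1) = P(X=1,Y=0) + P(X=1,Y=1)
= 1/8 + 1/8
= 1/4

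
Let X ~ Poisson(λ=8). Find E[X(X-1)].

E[X(X-1)] = E[X² - X] = E[X²] - E[X]
E[X] = 8
E[X²] = Var(X) + (E[X])² = 8 + (8)² = 72
E[X(X-1)] = 72 - 8 = 64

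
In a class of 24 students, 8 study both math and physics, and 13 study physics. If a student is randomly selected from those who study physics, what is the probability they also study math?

P(A ∩ B) = 8/24 = 1/3
P(B) = 13/24
P(A|B) = P(A ∩ B) / P(B) = (1/3) / (13/24) = 8/13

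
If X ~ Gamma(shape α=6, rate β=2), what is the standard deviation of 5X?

For X ~ Gamma(shape α=6, rate β=2):
Var(X) = \frac{3}{2}
SD(X) = √(Var(X)) = √(\frac{3}{2}) = \frac{\sqrt{6}}{2}
SD(5X) = |5| × SD(X) = 5 × \frac{\sqrt{6}}{2} = \frac{5 \sqrt{6}}{2}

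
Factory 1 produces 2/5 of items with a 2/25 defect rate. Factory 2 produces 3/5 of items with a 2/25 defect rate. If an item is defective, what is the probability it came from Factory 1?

Using Bayes' theorem:
P(F1) = 2/5, P(D|F1) = 2/25
P(F2) = 3/5, P(D|F2) = 2/25
P(D) = P(D|F1)P(F1) + P(D|F2)P(F2)
     = \frac{2}{25}
P(F1|D) = P(D|F1)P(F1) / P(D)
= \frac{2}{5}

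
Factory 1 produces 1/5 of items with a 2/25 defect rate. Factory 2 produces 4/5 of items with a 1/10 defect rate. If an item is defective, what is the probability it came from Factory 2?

Using Bayes' theorem:
P(F1) = 1/5, P(D|F1) = 2/25
P(F2) = 4/5, P(D|F2) = 1/10
P(D) = P(D|F1)P(F1) + P(D|F2)P(F2)
     = \frac{12}{125}
P(F2|D) = P(D|F2)P(F2) / P(D)
= \frac{5}{6}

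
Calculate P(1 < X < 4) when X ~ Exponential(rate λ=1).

P(1 < X < 4) = ∫_{1}^{4} f(x) dx
where f(x) = e^{- x}
= - \frac{1 - e^{3}}{e^{4}}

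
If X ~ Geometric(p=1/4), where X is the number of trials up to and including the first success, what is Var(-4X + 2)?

For X ~ Geometric(p=1/4), where X is the number of trials up to and including the first success:
Var(X) = 12
Var(-4X + 2) = (-4)² × Var(X) = 16 × 12 = 192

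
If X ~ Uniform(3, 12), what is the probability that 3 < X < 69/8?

P(3 < X < 69/8) = ∫_{3}^{69/8} f(x) dx
where f(x) = \frac{1}{9}
= \frac{5}{8}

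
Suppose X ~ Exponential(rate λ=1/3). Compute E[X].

For X ~ Exponential(rate λ=1/3), the expected value is:
E[X] = 3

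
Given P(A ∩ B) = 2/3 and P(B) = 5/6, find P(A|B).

P(A|B) = P(A ∩ B) / P(B)
= (2/3) / (5/6)
= 4/5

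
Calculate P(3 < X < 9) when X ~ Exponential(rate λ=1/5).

P(3 < X < 9) = ∫_{3}^{9} f(x) dx
where f(x) = \frac{e^{- \frac{x}{5}}}{5}
= - \frac{1 - e^{\frac{6}{5}}}{e^{\frac{9}{5}}}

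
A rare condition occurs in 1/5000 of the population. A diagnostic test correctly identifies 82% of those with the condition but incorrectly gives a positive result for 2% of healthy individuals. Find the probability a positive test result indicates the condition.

Let D = the rare event, + = positive/flagged.
P(D) = 1/5000
P(+|D) = 82/100 = 41/50
P(+|D') = 2/100 = 1/50
P(+) = P(+|D)P(D) + P(+|D')P(D')
     = \frac{41}{50} × \frac{1}{5000} + \frac{1}{50} × \frac{4999}{5000}
     = \frac{63}{3125}
P(D|+) = P(+|D)P(D)/P(+) = \frac{41}{5040}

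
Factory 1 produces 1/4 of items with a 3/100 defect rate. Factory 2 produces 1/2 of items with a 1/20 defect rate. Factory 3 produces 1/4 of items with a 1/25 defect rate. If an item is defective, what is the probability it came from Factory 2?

Using Bayes' theorem:
P(F1) = 1/4, P(D|F1) = 3/100
P(F2) = 1/2, P(D|F2) = 1/20
P(F3) = 1/4, P(D|F3) = 1/25
P(D) = P(D|F1)P(F1) + P(D|F2)P(F2) + P(D|F3)P(F3)
     = \frac{17}{400}
P(F2|D) = P(D|F2)P(F2) / P(D)
= \frac{10}{17}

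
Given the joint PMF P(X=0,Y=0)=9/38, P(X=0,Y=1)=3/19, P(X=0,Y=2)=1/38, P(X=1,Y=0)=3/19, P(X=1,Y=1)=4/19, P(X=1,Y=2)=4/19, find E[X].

First find marginal of X:
P(X=0) = 8/19
P(X=1) = 11/19
E[X] = 0 × 8/19 + 1 × 11/19 = 11/19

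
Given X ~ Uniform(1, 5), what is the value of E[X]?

For X ~ Uniform(1, 5), the expected value is:
E[X] = 3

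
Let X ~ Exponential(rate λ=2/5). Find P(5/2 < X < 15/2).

P(5/2 < X < 15/2) = ∫_{5/2}^{15/2} f(x) dx
where f(x) = \frac{2 e^{- \frac{2 x}{5}}}{5}
= - \frac{1 - e^{2}}{e^{3}}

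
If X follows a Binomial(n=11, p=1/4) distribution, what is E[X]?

For X ~ Binomial(n=11, p=1/4), the expected value is:
E[X] = \frac{11}{4}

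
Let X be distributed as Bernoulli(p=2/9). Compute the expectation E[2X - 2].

For X ~ Bernoulli(p=2/9):
E[X] = \frac{2}{9}
E[2X - 2] = 2 × E[X] - 2 = - \frac{14}{9}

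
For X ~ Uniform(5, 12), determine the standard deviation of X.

For X ~ Uniform(5, 12):
Var(X) = \frac{49}{12}
SD(X) = √(Var(X)) = √(\frac{49}{12}) = \frac{7 \sqrt{3}}{6}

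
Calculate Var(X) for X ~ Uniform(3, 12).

For X ~ Uniform(3, 12):
Var(X) = \frac{27}{4}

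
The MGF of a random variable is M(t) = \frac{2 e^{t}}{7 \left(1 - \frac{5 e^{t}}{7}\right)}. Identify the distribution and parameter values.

The MGF M(t) = \frac{2 e^{t}}{7 \left(1 - \frac{5 e^{t}}{7}\right)} is the standard form for the Geometric distribution.
Comparing with the known MGF formula identifies: Geometric(p=2/7), X = trial number of first success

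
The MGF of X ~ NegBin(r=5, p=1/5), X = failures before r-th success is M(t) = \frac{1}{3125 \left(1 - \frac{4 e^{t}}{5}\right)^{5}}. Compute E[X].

To find E[X], compute M^(1)(0):
M^(1)(t) = \frac{4 e^{t}}{3125 \left(1 - \frac{4 e^{t}}{5}\right)^{6}}
M^(1)(0) = 20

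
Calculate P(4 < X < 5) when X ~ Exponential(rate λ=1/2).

P(4 < X < 5) = ∫_{4}^{5} f(x) dx
where f(x) = \frac{e^{- \frac{x}{2}}}{2}
= - \frac{1}{e^{\frac{5}{2}}} + e^{-2}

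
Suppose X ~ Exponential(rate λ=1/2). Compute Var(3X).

For X ~ Exponential(rate λ=1/2):
Var(X) = 4
Var(3X) = (3)² × Var(X) = 9 × 4 = 36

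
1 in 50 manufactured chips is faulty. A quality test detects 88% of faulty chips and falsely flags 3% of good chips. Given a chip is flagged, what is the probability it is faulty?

Let D = the rare event, + = positive/flagged.
P(D) = 1/50
P(+|D) = 88/100 = 22/25
P(+|D') = 3/100
P(+) = P(+|D)P(D) + P(+|D')P(D')
     = \frac{22}{25} × \frac{1}{50} + \frac{3}{100} × \frac{49}{50}
     = \frac{47}{1000}
P(D|+) = P(+|D)P(D)/P(+) = \frac{88}{235}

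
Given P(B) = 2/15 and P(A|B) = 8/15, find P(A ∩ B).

By definition, P(A|B) = P(A ∩ B) / P(B)
So P(A ∩ B) = P(A|B) × P(B)
= 8/15 × 2/15
= 16/225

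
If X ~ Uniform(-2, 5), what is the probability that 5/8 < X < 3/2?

P(5/8 < X < 3/2) = ∫_{5/8}^{3/2} f(x) dx
where f(x) = \frac{1}{7}
= \frac{1}{8}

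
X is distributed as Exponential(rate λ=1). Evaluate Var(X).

For X ~ Exponential(rate λ=1):
Var(X) = 1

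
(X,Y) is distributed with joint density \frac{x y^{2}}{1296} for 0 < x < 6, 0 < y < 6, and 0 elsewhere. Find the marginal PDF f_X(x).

f_X(x) = ∫_0^6 f(x,y) dy
= ∫_0^6 \frac{x y^{2}}{1296} dy
= \frac{x}{18} for 0 < x < 6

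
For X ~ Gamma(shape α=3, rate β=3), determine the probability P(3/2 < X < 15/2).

P(3/2 < X < 15/2) = ∫_{3/2}^{15/2} f(x) dx
where f(x) = \frac{27 x^{2} e^{- 3 x}}{2}
= \frac{-2213 + 125 e^{18}}{8 e^{\frac{45}{2}}}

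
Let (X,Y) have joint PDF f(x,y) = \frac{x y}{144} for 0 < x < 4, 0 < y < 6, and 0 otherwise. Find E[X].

f_X(x) = ∫_0^6 \frac{x y}{144} dy = \frac{x}{8}
E[X] = ∫_0^4 x × (\frac{x}{8}) dx = \frac{8}{3}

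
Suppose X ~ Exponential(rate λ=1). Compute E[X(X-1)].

E[X(X-1)] = E[X² - X] = E[X²] - E[X]
E[X] = 1
E[X²] = Var(X) + (E[X])² = 1 + (1)² = 2
E[X(X-1)] = 2 - 1 = 1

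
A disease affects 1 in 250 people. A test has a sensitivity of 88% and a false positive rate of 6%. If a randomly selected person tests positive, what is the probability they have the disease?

Let D = the rare event, + = positive/flagged.
P(D) = 1/250
P(+|D) = 88/100 = 22/25
P(+|D') = 6/100 = 3/50
P(+) = P(+|D)P(D) + P(+|D')P(D')
     = \frac{22}{25} × \frac{1}{250} + \frac{3}{50} × \frac{249}{250}
     = \frac{791}{12500}
P(D|+) = P(+|D)P(D)/P(+) = \frac{44}{791}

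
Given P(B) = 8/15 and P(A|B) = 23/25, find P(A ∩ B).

By definition, P(A|B) = P(A ∩ B) / P(B)
So P(A ∩ B) = P(A|B) × P(B)
= 23/25 × 8/15
= 184/375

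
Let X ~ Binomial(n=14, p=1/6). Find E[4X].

For X ~ Binomial(n=14, p=1/6):
E[X] = \frac{7}{3}
E[4X] = 4 × E[X] + 0 = \frac{28}{3}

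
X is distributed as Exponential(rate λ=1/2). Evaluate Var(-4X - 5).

For X ~ Exponential(rate λ=1/2):
Var(X) = 4
Var(-4X - 5) = (-4)² × Var(X) = 16 × 4 = 64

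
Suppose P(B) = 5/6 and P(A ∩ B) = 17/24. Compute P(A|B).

P(A|B) = P(A ∩ B) / P(B)
= (17/24) / (5/6)
= 17/20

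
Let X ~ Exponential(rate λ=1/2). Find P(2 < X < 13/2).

P(2 < X < 13/2) = ∫_{2}^{13/2} f(x) dx
where f(x) = \frac{e^{- \frac{x}{2}}}{2}
= - \frac{1}{e^{\frac{13}{4}}} + e^{-1}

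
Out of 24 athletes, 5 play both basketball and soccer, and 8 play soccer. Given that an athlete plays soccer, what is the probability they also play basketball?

P(A ∩ B) = 5/24
P(B) = 8/24 = 1/3
P(A|B) = P(A ∩ B) / P(B) = (5/24) / (1/3) = 5/8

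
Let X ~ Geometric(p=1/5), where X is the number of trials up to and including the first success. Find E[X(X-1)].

E[X(X-1)] = E[X² - X] = E[X²] - E[X]
E[X] = 5
E[X²] = Var(X) + (E[X])² = 20 + (5)² = 45
E[X(X-1)] = 45 - 5 = 40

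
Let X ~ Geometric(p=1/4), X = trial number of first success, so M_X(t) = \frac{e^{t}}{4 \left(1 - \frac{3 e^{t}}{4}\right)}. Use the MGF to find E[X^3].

To find E[X^3], compute M^(3)(0):
M^(1)(t) = \frac{e^{t}}{4 \left(1 - \frac{3 e^{t}}{4}\right)} + \frac{3 e^{2 t}}{16 \left(1 - \frac{3 e^{t}}{4}\right)^{2}}
M^(2)(t) = \frac{e^{t}}{4 \left(1 - \frac{3 e^{t}}{4}\right)} + \frac{9 e^{2 t}}{16 \left(1 - \frac{3 e^{t}}{4}\right)^{2}} + \frac{9 e^{3 t}}{32 \left(1 - \frac{3 e^{t}}{4}\right)^{3}}
M^(3)(t) = \frac{e^{t}}{4 \left(1 - \frac{3 e^{t}}{4}\right)} + \frac{21 e^{2 t}}{16 \left(1 - \frac{3 e^{t}}{4}\right)^{2}} + \frac{27 e^{3 t}}{16 \left(1 - \frac{3 e^{t}}{4}\right)^{3}} + \frac{81 e^{4 t}}{128 \left(1 - \frac{3 e^{t}}{4}\right)^{4}}
M^(3)(0) = 292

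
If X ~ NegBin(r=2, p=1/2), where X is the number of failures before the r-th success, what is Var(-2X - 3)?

For X ~ NegBin(r=2, p=1/2), where X is the number of failures before the r-th success:
Var(X) = 4
Var(-2X - 3) = (-2)² × Var(X) = 4 × 4 = 16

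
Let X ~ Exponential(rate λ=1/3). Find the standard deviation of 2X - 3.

For X ~ Exponential(rate λ=1/3):
Var(X) = 9
SD(X) = √(Var(X)) = √(9) = 3
SD(2X - 3) = |2| × SD(X) = 2 × 3 = 6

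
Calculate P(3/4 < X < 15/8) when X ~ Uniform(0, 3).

P(3/4 < X < 15/8) = ∫_{3/4}^{15/8} f(x) dx
where f(x) = \frac{1}{3}
= \frac{3}{8}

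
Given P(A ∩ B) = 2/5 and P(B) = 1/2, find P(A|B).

P(A|B) = P(A ∩ B) / P(B)
= (2/5) / (1/2)
= 4/5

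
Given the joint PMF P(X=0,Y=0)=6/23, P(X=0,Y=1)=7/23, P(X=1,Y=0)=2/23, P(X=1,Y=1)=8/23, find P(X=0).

P(X=0) = P(X=0,Y=0) + P(X=0,Y=1)
= 6/23 + 7/23
= 13/23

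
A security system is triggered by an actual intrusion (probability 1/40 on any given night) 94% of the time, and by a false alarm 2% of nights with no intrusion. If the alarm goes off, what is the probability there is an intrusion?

Let D = the rare event, + = positive/flagged.
P(D) = 1/40
P(+|D) = 94/100 = 47/50
P(+|D') = 2/100 = 1/50
P(+) = P(+|D)P(D) + P(+|D')P(D')
     = \frac{47}{50} × \frac{1}{40} + \frac{1}{50} × \frac{39}{40}
     = \frac{43}{1000}
P(D|+) = P(+|D)P(D)/P(+) = \frac{47}{86}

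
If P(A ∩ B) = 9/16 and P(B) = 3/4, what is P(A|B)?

P(A|B) = P(A ∩ B) / P(B)
= (9/16) / (3/4)
= 3/4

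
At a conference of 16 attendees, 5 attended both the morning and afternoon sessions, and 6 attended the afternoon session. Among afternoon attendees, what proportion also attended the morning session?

P(A ∩ B) = 5/16
P(B) = 6/16 = 3/8
P(A|B) = P(A ∩ B) / P(B) = (5/16) / (3/8) = 5/6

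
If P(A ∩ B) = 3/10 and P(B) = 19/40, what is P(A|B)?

P(A|B) = P(A ∩ B) / P(B)
= (3/10) / (19/40)
= 12/19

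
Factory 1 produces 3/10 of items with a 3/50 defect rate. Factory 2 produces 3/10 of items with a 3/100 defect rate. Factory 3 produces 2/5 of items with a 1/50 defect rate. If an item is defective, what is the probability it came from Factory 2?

Using Bayes' theorem:
P(F1) = 3/10, P(D|F1) = 3/50
P(F2) = 3/10, P(D|F2) = 3/100
P(F3) = 2/5, P(D|F3) = 1/50
P(D) = P(D|F1)P(F1) + P(D|F2)P(F2) + P(D|F3)P(F3)
     = \frac{7}{200}
P(F2|D) = P(D|F2)P(F2) / P(D)
= \frac{9}{35}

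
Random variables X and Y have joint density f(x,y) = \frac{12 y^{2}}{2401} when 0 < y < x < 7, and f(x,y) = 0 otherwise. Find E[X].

f_X(x) = ∫_0^x \frac{12 y^{2}}{2401} dy = \frac{4 x^{3}}{2401}
E[X] = ∫_0^7 x × (\frac{4 x^{3}}{2401}) dx = \frac{28}{5}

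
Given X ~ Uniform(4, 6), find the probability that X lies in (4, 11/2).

P(4 < X < 11/2) = ∫_{4}^{11/2} f(x) dx
where f(x) = \frac{1}{2}
= \frac{3}{4}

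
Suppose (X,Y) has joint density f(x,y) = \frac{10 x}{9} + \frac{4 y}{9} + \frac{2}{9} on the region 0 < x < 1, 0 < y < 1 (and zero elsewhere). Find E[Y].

E[Y] = ∫_0^1 ∫_0^1 y × f(x,y) dx dy
= \frac{29}{54}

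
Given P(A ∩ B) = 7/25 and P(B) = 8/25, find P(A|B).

P(A|B) = P(A ∩ B) / P(B)
= (7/25) / (8/25)
= 7/8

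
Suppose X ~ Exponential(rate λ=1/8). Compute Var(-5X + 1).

For X ~ Exponential(rate λ=1/8):
Var(X) = 64
Var(-5X + 1) = (-5)² × Var(X) = 25 × 64 = 1600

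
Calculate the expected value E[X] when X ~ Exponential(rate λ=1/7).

For X ~ Exponential(rate λ=1/7), the expected value is:
E[X] = 7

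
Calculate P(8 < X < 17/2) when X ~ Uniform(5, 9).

P(8 < X < 17/2) = ∫_{8}^{17/2} f(x) dx
where f(x) = \frac{1}{4}
= \frac{1}{8}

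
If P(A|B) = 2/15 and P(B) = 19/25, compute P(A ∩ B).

By definition, P(A|B) = P(A ∩ B) / P(B)
So P(A ∩ B) = P(A|B) × P(B)
= 2/15 × 19/25
= 38/375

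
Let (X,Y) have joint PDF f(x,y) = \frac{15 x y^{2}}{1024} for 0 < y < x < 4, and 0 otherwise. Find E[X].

f_X(x) = ∫_0^x \frac{15 x y^{2}}{1024} dy = \frac{5 x^{4}}{1024}
E[X] = ∫_0^4 x × (\frac{5 x^{4}}{1024}) dx = \frac{10}{3}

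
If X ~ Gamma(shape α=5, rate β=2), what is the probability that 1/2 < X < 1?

P(1/2 < X < 1) = ∫_{1/2}^{1} f(x) dx
where f(x) = \frac{4 x^{4} e^{- 2 x}}{3}
= \frac{-168 + 65 e}{24 e^{2}}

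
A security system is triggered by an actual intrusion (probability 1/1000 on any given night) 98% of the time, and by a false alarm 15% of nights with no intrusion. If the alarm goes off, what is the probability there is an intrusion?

Let D = the rare event, + = positive/flagged.
P(D) = 1/1000
P(+|D) = 98/100 = 49/50
P(+|D') = 15/100 = 3/20
P(+) = P(+|D)P(D) + P(+|D')P(D')
     = \frac{49}{50} × \frac{1}{1000} + \frac{3}{20} × \frac{999}{1000}
     = \frac{15083}{100000}
P(D|+) = P(+|D)P(D)/P(+) = \frac{98}{15083}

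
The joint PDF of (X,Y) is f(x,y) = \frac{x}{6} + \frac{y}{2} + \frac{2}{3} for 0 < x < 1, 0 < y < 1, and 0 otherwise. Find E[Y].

E[Y] = ∫_0^1 ∫_0^1 y × f(x,y) dx dy
= \frac{13}{24}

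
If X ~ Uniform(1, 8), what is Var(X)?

For X ~ Uniform(1, 8):
Var(X) = \frac{49}{12}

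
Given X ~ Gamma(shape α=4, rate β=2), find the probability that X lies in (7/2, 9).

P(7/2 < X < 9) = ∫_{7/2}^{9} f(x) dx
where f(x) = \frac{8 x^{3} e^{- 2 x}}{3}
= \frac{-3459 + 269 e^{11}}{3 e^{18}}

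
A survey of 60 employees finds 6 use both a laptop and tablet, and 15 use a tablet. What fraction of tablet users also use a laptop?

P(A ∩ B) = 6/60 = 1/10
P(B) = 15/60 = 1/4
P(A|B) = P(A ∩ B) / P(B) = (1/10) / (1/4) = 2/5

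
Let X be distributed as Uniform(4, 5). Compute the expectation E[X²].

Using the identity E[X²] = Var(X) + (E[X])²:
E[X] = \frac{9}{2}
Var(X) = \frac{1}{12}
E[X²] = \frac{1}{12} + (\frac{9}{2})²
= \frac{61}{3}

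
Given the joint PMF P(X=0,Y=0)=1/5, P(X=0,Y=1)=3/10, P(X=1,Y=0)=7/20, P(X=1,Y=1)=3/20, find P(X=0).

P(X=0) = P(X=0,Y=0) + P(X=0,Y=1)
= 1/5 + 3/10
= 1/2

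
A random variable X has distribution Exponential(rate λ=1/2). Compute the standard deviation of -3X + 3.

For X ~ Exponential(rate λ=1/2):
Var(X) = 4
SD(X) = √(Var(X)) = √(4) = 2
SD(-3X + 3) = |-3| × SD(X) = 3 × 2 = 6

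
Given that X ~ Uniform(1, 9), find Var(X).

For X ~ Uniform(1, 9):
Var(X) = \frac{16}{3}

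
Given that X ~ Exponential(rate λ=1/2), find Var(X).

For X ~ Exponential(rate λ=1/2):
Var(X) = 4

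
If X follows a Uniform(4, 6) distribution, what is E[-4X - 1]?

For X ~ Uniform(4, 6):
E[X] = 5
E[-4X - 1] = -4 × E[X] - 1 = -21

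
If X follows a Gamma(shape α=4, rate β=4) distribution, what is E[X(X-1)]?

E[X(X-1)] = E[X² - X] = E[X²] - E[X]
E[X] = 1
E[X²] = Var(X) + (E[X])² = \frac{1}{4} + (1)² = \frac{5}{4}
E[X(X-1)] = \frac{5}{4} - 1 = \frac{1}{4}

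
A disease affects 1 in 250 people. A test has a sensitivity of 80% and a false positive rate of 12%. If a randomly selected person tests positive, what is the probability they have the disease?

Let D = the rare event, + = positive/flagged.
P(D) = 1/250
P(+|D) = 80/100 = 4/5
P(+|D') = 12/100 = 3/25
P(+) = P(+|D)P(D) + P(+|D')P(D')
     = \frac{4}{5} × \frac{1}{250} + \frac{3}{25} × \frac{249}{250}
     = \frac{767}{6250}
P(D|+) = P(+|D)P(D)/P(+) = \frac{20}{767}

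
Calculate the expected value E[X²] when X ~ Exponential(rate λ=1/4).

Using the identity E[X²] = Var(X) + (E[X])²:
E[X] = 4
Var(X) = 16
E[X²] = 16 + (4)²
= 32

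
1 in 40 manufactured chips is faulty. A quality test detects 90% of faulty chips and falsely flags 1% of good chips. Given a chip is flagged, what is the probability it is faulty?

Let D = the rare event, + = positive/flagged.
P(D) = 1/40
P(+|D) = 90/100 = 9/10
P(+|D') = 1/100
P(+) = P(+|D)P(D) + P(+|D')P(D')
     = \frac{9}{10} × \frac{1}{40} + \frac{1}{100} × \frac{39}{40}
     = \frac{129}{4000}
P(D|+) = P(+|D)P(D)/P(+) = \frac{30}{43}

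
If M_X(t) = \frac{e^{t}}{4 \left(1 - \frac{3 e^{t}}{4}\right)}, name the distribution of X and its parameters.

The MGF M(t) = \frac{e^{t}}{4 \left(1 - \frac{3 e^{t}}{4}\right)} is the standard form for the Geometric distribution.
Comparing with the known MGF formula identifies: Geometric(p=1/4), X = trial number of first success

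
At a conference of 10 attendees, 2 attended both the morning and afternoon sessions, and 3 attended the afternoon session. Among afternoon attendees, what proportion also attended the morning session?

P(A ∩ B) = 2/10 = 1/5
P(B) = 3/10
P(A|B) = P(A ∩ B) / P(B) = (1/5) / (3/10) = 2/3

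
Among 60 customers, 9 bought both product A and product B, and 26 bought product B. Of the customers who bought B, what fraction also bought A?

P(A ∩ B) = 9/60 = 3/20
P(B) = 26/60 = 13/30
P(A|B) = P(A ∩ B) / P(B) = (3/20) / (13/30) = 9/26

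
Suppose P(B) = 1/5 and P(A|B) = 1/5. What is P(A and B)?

By definition, P(A|B) = P(A ∩ B) / P(B)
So P(A ∩ B) = P(A|B) × P(B)
= 1/5 × 1/5
= 1/25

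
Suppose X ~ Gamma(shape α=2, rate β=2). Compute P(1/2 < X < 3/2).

P(1/2 < X < 3/2) = ∫_{1/2}^{3/2} f(x) dx
where f(x) = 4 x e^{- 2 x}
= \frac{2 \left(-2 + e^{2}\right)}{e^{3}}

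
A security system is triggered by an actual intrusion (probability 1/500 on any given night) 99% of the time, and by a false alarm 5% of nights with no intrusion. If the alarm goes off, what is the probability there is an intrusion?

Let D = the rare event, + = positive/flagged.
P(D) = 1/500
P(+|D) = 99/100
P(+|D') = 5/100 = 1/20
P(+) = P(+|D)P(D) + P(+|D')P(D')
     = \frac{99}{100} × \frac{1}{500} + \frac{1}{20} × \frac{499}{500}
     = \frac{1297}{25000}
P(D|+) = P(+|D)P(D)/P(+) = \frac{99}{2594}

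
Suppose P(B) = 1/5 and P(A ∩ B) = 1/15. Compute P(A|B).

P(A|B) = P(A ∩ B) / P(B)
= (1/15) / (1/5)
= 1/3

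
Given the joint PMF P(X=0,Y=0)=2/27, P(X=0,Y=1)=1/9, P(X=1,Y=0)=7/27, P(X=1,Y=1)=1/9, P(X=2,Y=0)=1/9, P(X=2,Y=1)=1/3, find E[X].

First find marginal of X:
P(X=0) = 5/27
P(X=1) = 10/27
P(X=2) = 4/9
E[X] = 0 × 5/27 + 1 × 10/27 + 2 × 4/9 = 34/27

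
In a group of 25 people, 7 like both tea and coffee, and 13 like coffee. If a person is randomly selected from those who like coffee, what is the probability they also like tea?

P(A ∩ B) = 7/25
P(B) = 13/25
P(A|B) = P(A ∩ B) / P(B) = (7/25) / (13/25) = 7/13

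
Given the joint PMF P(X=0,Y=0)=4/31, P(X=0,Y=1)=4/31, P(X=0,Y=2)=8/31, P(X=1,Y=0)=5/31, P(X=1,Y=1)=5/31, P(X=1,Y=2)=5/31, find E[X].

First find marginal of X:
P(X=0) = 16/31
P(X=1) = 15/31
E[X] = 0 × 16/31 + 1 × 15/31 = 15/31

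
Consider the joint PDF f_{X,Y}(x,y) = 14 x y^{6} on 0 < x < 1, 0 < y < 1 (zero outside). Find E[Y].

E[Y] = ∫_0^1 ∫_0^1 y × f(x,y) dx dy
= \frac{7}{8}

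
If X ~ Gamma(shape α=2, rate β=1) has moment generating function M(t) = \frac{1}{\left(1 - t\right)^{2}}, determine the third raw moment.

To find E[X^3], compute M^(3)(0):
M^(1)(t) = \frac{2}{\left(1 - t\right)^{3}}
M^(2)(t) = \frac{6}{\left(1 - t\right)^{4}}
M^(3)(t) = \frac{24}{\left(1 - t\right)^{5}}
M^(3)(0) = 24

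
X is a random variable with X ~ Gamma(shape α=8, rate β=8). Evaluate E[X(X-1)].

E[X(X-1)] = E[X² - X] = E[X²] - E[X]
E[X] = 1
E[X²] = Var(X) + (E[X])² = \frac{1}{8} + (1)² = \frac{9}{8}
E[X(X-1)] = \frac{9}{8} - 1 = \frac{1}{8}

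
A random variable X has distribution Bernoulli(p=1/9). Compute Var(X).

For X ~ Bernoulli(p=1/9):
Var(X) = \frac{8}{81}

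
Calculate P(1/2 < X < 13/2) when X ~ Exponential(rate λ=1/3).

P(1/2 < X < 13/2) = ∫_{1/2}^{13/2} f(x) dx
where f(x) = \frac{e^{- \frac{x}{3}}}{3}
= - \frac{1 - e^{2}}{e^{\frac{13}{6}}}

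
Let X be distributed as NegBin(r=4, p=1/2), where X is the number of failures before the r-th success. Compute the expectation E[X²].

Using the identity E[X²] = Var(X) + (E[X])²:
E[X] = 4
Var(X) = 8
E[X²] = 8 + (4)²
= 24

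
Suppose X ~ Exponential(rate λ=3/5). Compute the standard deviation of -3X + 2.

For X ~ Exponential(rate λ=3/5):
Var(X) = \frac{25}{9}
SD(X) = √(Var(X)) = √(\frac{25}{9}) = \frac{5}{3}
SD(-3X + 2) = |-3| × SD(X) = 3 × \frac{5}{3} = 5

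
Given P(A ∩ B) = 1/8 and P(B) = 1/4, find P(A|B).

P(A|B) = P(A ∩ B) / P(B)
= (1/8) / (1/4)
= 1/2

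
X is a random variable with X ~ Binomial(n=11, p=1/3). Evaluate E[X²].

Using the identity E[X²] = Var(X) + (E[X])²:
E[X] = \frac{11}{3}
Var(X) = \frac{22}{9}
E[X²] = \frac{22}{9} + (\frac{11}{3})²
= \frac{143}{9}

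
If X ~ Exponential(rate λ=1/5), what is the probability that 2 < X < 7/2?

P(2 < X < 7/2) = ∫_{2}^{7/2} f(x) dx
where f(x) = \frac{e^{- \frac{x}{5}}}{5}
= - \frac{1}{e^{\frac{7}{10}}} + e^{- \frac{2}{5}}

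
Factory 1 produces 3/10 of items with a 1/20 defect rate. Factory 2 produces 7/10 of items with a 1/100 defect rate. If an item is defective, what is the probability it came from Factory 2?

Using Bayes' theorem:
P(F1) = 3/10, P(D|F1) = 1/20
P(F2) = 7/10, P(D|F2) = 1/100
P(D) = P(D|F1)P(F1) + P(D|F2)P(F2)
     = \frac{11}{500}
P(F2|D) = P(D|F2)P(F2) / P(D)
= \frac{7}{22}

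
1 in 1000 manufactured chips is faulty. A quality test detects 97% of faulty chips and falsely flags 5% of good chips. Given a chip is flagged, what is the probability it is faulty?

Let D = the rare event, + = positive/flagged.
P(D) = 1/1000
P(+|D) = 97/100
P(+|D') = 5/100 = 1/20
P(+) = P(+|D)P(D) + P(+|D')P(D')
     = \frac{97}{100} × \frac{1}{1000} + \frac{1}{20} × \frac{999}{1000}
     = \frac{1273}{25000}
P(D|+) = P(+|D)P(D)/P(+) = \frac{97}{5092}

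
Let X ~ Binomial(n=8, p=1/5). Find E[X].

For X ~ Binomial(n=8, p=1/5), the expected value is:
E[X] = \frac{8}{5}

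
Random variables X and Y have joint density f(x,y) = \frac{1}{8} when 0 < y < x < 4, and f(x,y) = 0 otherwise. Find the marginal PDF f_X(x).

f_X(x) = ∫_0^x \frac{1}{8} dy = \frac{x}{8}
for 0 < x < 4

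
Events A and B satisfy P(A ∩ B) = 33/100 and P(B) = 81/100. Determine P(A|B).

P(A|B) = P(A ∩ B) / P(B)
= (33/100) / (81/100)
= 11/27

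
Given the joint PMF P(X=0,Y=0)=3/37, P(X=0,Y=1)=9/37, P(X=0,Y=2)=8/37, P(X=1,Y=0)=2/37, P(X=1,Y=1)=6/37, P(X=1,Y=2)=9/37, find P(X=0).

P(X=0) = P(X=0,Y=0) + P(X=0,Y=1) + P(X=0,Y=2)
= 3/37 + 9/37 + 8/37
= 20/37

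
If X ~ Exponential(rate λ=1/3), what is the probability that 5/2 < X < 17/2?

P(5/2 < X < 17/2) = ∫_{5/2}^{17/2} f(x) dx
where f(x) = \frac{e^{- \frac{x}{3}}}{3}
= - \frac{1 - e^{2}}{e^{\frac{17}{6}}}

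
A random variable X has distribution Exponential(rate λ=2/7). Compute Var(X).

For X ~ Exponential(rate λ=2/7):
Var(X) = \frac{49}{4}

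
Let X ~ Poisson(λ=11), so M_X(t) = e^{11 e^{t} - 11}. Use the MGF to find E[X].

To find E[X], compute M^(1)(0):
M^(1)(t) = 11 e^{t} e^{11 e^{t} - 11}
M^(1)(0) = 11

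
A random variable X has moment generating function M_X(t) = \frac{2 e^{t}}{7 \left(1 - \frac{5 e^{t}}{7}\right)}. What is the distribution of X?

The MGF M(t) = \frac{2 e^{t}}{7 \left(1 - \frac{5 e^{t}}{7}\right)} is the standard form for the Geometric distribution.
Comparing with the known MGF formula identifies: Geometric(p=2/7), X = trial number of first success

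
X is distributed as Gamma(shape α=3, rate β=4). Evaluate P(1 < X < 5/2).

P(1 < X < 5/2) = ∫_{1}^{5/2} f(x) dx
where f(x) = 32 x^{2} e^{- 4 x}
= \frac{-61 + 13 e^{6}}{e^{10}}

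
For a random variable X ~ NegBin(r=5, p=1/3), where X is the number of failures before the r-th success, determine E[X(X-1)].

E[X(X-1)] = E[X² - X] = E[X²] - E[X]
E[X] = 10
E[X²] = Var(X) + (E[X])² = 30 + (10)² = 130
E[X(X-1)] = 130 - 10 = 120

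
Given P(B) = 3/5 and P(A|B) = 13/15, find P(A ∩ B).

By definition, P(A|B) = P(A ∩ B) / P(B)
So P(A ∩ B) = P(A|B) × P(B)
= 13/15 × 3/5
= 13/25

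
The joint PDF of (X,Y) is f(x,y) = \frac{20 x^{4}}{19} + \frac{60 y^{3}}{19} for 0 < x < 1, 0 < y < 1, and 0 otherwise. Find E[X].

E[X] = ∫_0^1 ∫_0^1 x × f(x,y) dy dx
= ∫_0^1 ∫_0^1 x × (\frac{20 x^{4}}{19} + \frac{60 y^{3}}{19}) dy dx
= \frac{65}{114}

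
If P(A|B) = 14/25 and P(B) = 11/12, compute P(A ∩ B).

By definition, P(A|B) = P(A ∩ B) / P(B)
So P(A ∩ B) = P(A|B) × P(B)
= 14/25 × 11/12
= 77/150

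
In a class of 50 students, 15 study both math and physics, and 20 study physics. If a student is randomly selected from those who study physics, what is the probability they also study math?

P(A ∩ B) = 15/50 = 3/10
P(B) = 20/50 = 2/5
P(A|B) = P(A ∩ B) / P(B) = (3/10) / (2/5) = 3/4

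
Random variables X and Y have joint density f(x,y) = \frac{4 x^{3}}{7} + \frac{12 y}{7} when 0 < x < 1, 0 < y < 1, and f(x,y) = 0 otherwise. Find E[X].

E[X] = ∫_0^1 ∫_0^1 x × f(x,y) dy dx
= ∫_0^1 ∫_0^1 x × (\frac{4 x^{3}}{7} + \frac{12 y}{7}) dy dx
= \frac{19}{35}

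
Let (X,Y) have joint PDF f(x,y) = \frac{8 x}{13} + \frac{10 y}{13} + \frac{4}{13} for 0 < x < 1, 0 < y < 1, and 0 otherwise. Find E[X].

E[X] = ∫_0^1 ∫_0^1 x × f(x,y) dy dx
= ∫_0^1 ∫_0^1 x × (\frac{8 x}{13} + \frac{10 y}{13} + \frac{4}{13}) dy dx
= \frac{43}{78}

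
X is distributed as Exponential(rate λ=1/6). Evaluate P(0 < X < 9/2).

P(0 < X < 9/2) = ∫_{0}^{9/2} f(x) dx
where f(x) = \frac{e^{- \frac{x}{6}}}{6}
= 1 - e^{- \frac{3}{4}}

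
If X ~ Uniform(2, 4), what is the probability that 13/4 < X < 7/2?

P(13/4 < X < 7/2) = ∫_{13/4}^{7/2} f(x) dx
where f(x) = \frac{1}{2}
= \frac{1}{8}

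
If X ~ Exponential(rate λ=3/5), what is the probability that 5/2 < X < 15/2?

P(5/2 < X < 15/2) = ∫_{5/2}^{15/2} f(x) dx
where f(x) = \frac{3 e^{- \frac{3 x}{5}}}{5}
= - \frac{1 - e^{3}}{e^{\frac{9}{2}}}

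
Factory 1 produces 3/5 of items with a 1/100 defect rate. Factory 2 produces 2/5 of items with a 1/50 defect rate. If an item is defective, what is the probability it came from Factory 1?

Using Bayes' theorem:
P(F1) = 3/5, P(D|F1) = 1/100
P(F2) = 2/5, P(D|F2) = 1/50
P(D) = P(D|F1)P(F1) + P(D|F2)P(F2)
     = \frac{7}{500}
P(F1|D) = P(D|F1)P(F1) / P(D)
= \frac{3}{7}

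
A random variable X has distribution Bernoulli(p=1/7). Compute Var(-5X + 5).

For X ~ Bernoulli(p=1/7):
Var(X) = \frac{6}{49}
Var(-5X + 5) = (-5)² × Var(X) = 25 × \frac{6}{49} = \frac{150}{49}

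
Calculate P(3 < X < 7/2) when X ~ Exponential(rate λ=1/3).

P(3 < X < 7/2) = ∫_{3}^{7/2} f(x) dx
where f(x) = \frac{e^{- \frac{x}{3}}}{3}
= - \frac{1}{e^{\frac{7}{6}}} + e^{-1}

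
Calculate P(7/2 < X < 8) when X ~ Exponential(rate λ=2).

P(7/2 < X < 8) = ∫_{7/2}^{8} f(x) dx
where f(x) = 2 e^{- 2 x}
= - \frac{1 - e^{9}}{e^{16}}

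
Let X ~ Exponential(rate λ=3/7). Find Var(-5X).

For X ~ Exponential(rate λ=3/7):
Var(X) = \frac{49}{9}
Var(-5X) = (-5)² × Var(X) = 25 × \frac{49}{9} = \frac{1225}{9}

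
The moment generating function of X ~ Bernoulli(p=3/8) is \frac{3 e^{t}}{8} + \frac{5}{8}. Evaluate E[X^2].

To find E[X^2], compute M^(2)(0):
M^(1)(t) = \frac{3 e^{t}}{8}
M^(2)(t) = \frac{3 e^{t}}{8}
M^(2)(0) = \frac{3}{8}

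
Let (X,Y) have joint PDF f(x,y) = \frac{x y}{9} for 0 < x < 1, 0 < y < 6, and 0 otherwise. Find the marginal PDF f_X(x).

f_X(x) = ∫_0^6 f(x,y) dy
= ∫_0^6 \frac{x y}{9} dy
= 2 x for 0 < x < 1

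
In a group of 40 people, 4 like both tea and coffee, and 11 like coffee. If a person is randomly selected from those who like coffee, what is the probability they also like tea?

P(A ∩ B) = 4/40 = 1/10
P(B) = 11/40
P(A|B) = P(A ∩ B) / P(B) = (1/10) / (11/40) = 4/11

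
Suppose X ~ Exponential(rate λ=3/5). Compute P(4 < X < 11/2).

P(4 < X < 11/2) = ∫_{4}^{11/2} f(x) dx
where f(x) = \frac{3 e^{- \frac{3 x}{5}}}{5}
= - \frac{1}{e^{\frac{33}{10}}} + e^{- \frac{12}{5}}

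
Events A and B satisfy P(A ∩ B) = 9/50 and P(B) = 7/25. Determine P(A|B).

P(A|B) = P(A ∩ B) / P(B)
= (9/50) / (7/25)
= 9/14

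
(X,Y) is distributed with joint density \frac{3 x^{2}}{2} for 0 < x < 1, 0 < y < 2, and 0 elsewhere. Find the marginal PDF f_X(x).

f_X(x) = ∫_0^2 f(x,y) dy
= ∫_0^2 \frac{3 x^{2}}{2} dy
= 3 x^{2} for 0 < x < 1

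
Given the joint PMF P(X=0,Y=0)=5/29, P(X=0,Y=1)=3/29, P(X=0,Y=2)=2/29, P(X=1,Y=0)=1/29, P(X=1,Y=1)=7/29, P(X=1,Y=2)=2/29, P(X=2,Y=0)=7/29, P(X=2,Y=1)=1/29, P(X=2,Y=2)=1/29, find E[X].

First find marginal of X:
P(X=0) = 10/29
P(X=1) = 10/29
P(X=2) = 9/29
E[X] = 0 × 10/29 + 1 × 10/29 + 2 × 9/29 = 28/29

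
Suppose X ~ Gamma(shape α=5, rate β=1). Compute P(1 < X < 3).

P(1 < X < 3) = ∫_{1}^{3} f(x) dx
where f(x) = \frac{x^{4} e^{- x}}{24}
= \frac{-393 + 65 e^{2}}{24 e^{3}}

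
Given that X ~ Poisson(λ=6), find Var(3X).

For X ~ Poisson(λ=6):
Var(X) = 6
Var(3X) = (3)² × Var(X) = 9 × 6 = 54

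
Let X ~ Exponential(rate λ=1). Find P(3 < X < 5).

P(3 < X < 5) = ∫_{3}^{5} f(x) dx
where f(x) = e^{- x}
= - \frac{1 - e^{2}}{e^{5}}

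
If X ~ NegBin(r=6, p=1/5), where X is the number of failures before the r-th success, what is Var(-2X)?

For X ~ NegBin(r=6, p=1/5), where X is the number of failures before the r-th success:
Var(X) = 120
Var(-2X) = (-2)² × Var(X) = 4 × 120 = 480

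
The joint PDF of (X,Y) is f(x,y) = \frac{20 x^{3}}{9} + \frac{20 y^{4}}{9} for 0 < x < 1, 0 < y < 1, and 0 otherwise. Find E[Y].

E[Y] = ∫_0^1 ∫_0^1 y × f(x,y) dx dy
= \frac{35}{54}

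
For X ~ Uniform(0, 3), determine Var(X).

For X ~ Uniform(0, 3):
Var(X) = \frac{3}{4}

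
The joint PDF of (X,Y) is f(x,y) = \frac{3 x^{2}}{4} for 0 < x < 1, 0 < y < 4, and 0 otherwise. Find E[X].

f_X(x) = ∫_0^4 \frac{3 x^{2}}{4} dy = 3 x^{2}
E[X] = ∫_0^1 x × (3 x^{2}) dx = \frac{3}{4}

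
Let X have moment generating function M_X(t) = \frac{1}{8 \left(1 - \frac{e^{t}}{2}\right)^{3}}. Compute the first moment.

To find E[X], compute M^(1)(0):
M^(1)(t) = \frac{3 e^{t}}{16 \left(1 - \frac{e^{t}}{2}\right)^{4}}
M^(1)(0) = 3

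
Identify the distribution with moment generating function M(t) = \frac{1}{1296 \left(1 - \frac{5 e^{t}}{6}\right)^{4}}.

The MGF M(t) = \frac{1}{1296 \left(1 - \frac{5 e^{t}}{6}\right)^{4}} is the standard form for the NegativeBinomial distribution.
Comparing with the known MGF formula identifies: NegBin(r=4, p=1/6), X = failures before r-th success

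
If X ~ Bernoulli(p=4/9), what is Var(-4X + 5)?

For X ~ Bernoulli(p=4/9):
Var(X) = \frac{20}{81}
Var(-4X + 5) = (-4)² × Var(X) = 16 × \frac{20}{81} = \frac{320}{81}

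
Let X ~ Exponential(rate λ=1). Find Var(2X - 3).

For X ~ Exponential(rate λ=1):
Var(X) = 1
Var(2X - 3) = (2)² × Var(X) = 4 × 1 = 4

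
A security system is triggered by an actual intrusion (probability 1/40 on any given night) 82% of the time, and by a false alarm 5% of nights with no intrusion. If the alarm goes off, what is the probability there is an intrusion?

Let D = the rare event, + = positive/flagged.
P(D) = 1/40
P(+|D) = 82/100 = 41/50
P(+|D') = 5/100 = 1/20
P(+) = P(+|D)P(D) + P(+|D')P(D')
     = \frac{41}{50} × \frac{1}{40} + \frac{1}{20} × \frac{39}{40}
     = \frac{277}{4000}
P(D|+) = P(+|D)P(D)/P(+) = \frac{82}{277}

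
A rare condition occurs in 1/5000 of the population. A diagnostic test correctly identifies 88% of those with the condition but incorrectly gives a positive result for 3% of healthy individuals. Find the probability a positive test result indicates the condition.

Let D = the rare event, + = positive/flagged.
P(D) = 1/5000
P(+|D) = 88/100 = 22/25
P(+|D') = 3/100
P(+) = P(+|D)P(D) + P(+|D')P(D')
     = \frac{22}{25} × \frac{1}{5000} + \frac{3}{100} × \frac{4999}{5000}
     = \frac{3017}{100000}
P(D|+) = P(+|D)P(D)/P(+) = \frac{88}{15085}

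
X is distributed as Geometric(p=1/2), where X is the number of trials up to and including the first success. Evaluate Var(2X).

For X ~ Geometric(p=1/2), where X is the number of trials up to and including the first success:
Var(X) = 2
Var(2X) = (2)² × Var(X) = 4 × 2 = 8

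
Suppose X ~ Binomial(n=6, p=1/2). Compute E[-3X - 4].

For X ~ Binomial(n=6, p=1/2):
E[X] = 3
E[-3X - 4] = -3 × E[X] - 4 = -13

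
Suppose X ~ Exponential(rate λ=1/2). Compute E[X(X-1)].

E[X(X-1)] = E[X² - X] = E[X²] - E[X]
E[X] = 2
E[X²] = Var(X) + (E[X])² = 4 + (2)² = 8
E[X(X-1)] = 8 - 2 = 6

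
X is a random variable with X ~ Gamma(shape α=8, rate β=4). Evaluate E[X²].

Using the identity E[X²] = Var(X) + (E[X])²:
E[X] = 2
Var(X) = \frac{1}{2}
E[X²] = \frac{1}{2} + (2)²
= \frac{9}{2}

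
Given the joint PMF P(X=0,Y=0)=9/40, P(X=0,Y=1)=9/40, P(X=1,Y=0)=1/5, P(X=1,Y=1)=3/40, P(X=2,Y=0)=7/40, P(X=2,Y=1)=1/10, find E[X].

First find marginal of X:
P(X=0) = 9/20
P(X=1) = 11/40
P(X=2) = 11/40
E[X] = 0 × 9/20 + 1 × 11/40 + 2 × 11/40 = 33/40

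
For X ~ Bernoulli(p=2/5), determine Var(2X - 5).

For X ~ Bernoulli(p=2/5):
Var(X) = \frac{6}{25}
Var(2X - 5) = (2)² × Var(X) = 4 × \frac{6}{25} = \frac{24}{25}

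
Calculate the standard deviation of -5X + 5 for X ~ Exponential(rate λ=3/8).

For X ~ Exponential(rate λ=3/8):
Var(X) = \frac{64}{9}
SD(X) = √(Var(X)) = √(\frac{64}{9}) = \frac{8}{3}
SD(-5X + 5) = |-5| × SD(X) = 5 × \frac{8}{3} = \frac{40}{3}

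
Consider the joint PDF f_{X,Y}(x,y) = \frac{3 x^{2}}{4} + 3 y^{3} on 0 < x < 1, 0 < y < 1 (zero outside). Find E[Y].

E[Y] = ∫_0^1 ∫_0^1 y × f(x,y) dx dy
= \frac{29}{40}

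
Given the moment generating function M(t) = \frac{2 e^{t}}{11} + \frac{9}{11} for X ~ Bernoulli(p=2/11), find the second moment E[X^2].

To find E[X^2], compute M^(2)(0):
M^(1)(t) = \frac{2 e^{t}}{11}
M^(2)(t) = \frac{2 e^{t}}{11}
M^(2)(0) = \frac{2}{11}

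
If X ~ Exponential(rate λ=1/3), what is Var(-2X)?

For X ~ Exponential(rate λ=1/3):
Var(X) = 9
Var(-2X) = (-2)² × Var(X) = 4 × 9 = 36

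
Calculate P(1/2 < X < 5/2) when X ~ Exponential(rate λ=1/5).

P(1/2 < X < 5/2) = ∫_{1/2}^{5/2} f(x) dx
where f(x) = \frac{e^{- \frac{x}{5}}}{5}
= - \frac{1}{e^{\frac{1}{2}}} + e^{- \frac{1}{10}}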